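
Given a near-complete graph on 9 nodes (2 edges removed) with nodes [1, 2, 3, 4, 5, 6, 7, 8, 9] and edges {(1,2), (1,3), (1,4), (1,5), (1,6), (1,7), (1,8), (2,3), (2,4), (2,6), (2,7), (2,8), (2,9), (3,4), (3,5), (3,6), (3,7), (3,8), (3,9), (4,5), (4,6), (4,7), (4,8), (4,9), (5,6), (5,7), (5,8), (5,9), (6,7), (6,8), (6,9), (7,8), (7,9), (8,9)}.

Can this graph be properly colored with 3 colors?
The clique on vertices [1, 2, 3, 4, 6, 7, 8] has size 7 > 3, so it alone needs 7 colors.

No, G is not 3-colorable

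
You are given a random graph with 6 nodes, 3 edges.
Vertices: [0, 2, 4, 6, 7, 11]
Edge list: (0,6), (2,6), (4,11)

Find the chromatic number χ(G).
Clique number ω(G) = 2 (lower bound: χ ≥ ω).
The graph is bipartite (no odd cycle), so 2 colors suffice: χ(G) = 2.
A valid 2-coloring: color 1: [6, 7, 11]; color 2: [0, 2, 4].

χ(G) = 2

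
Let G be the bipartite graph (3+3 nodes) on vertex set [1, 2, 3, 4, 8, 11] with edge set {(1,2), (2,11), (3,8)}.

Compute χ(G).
χ(G) = 2

Clique number ω(G) = 2 (lower bound: χ ≥ ω).
The graph is bipartite (no odd cycle), so 2 colors suffice: χ(G) = 2.
A valid 2-coloring: color 1: [2, 3, 4]; color 2: [1, 8, 11].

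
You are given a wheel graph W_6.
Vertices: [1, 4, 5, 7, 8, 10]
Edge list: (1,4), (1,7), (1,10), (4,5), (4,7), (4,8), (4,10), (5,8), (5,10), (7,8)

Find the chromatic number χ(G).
Clique number ω(G) = 3 (lower bound: χ ≥ ω).
Odd cycle [1, 7, 8, 5, 10] needs 3 colors (χ ≥ 3).
Vertex 4 is adjacent to every vertex of [1, 5, 7, 8, 10], which already need 3 colors among themselves, so 4 needs a new color (χ ≥ 4).
The coloring below uses 4 colors, so χ(G) = 4.
A valid 4-coloring: color 1: [4]; color 2: [1, 5]; color 3: [7, 10]; color 4: [8].

χ(G) = 4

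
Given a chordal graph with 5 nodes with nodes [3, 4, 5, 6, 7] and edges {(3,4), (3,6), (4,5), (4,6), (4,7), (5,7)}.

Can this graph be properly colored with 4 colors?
Yes, G is 4-colorable

A valid 4-coloring: color 1: [4]; color 2: [5, 6]; color 3: [3, 7].
(χ(G) = 3 ≤ 4.)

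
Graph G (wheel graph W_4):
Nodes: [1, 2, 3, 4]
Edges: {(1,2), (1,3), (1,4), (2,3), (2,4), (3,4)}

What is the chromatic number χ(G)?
χ(G) = 4

Clique number ω(G) = 4 (lower bound: χ ≥ ω).
The clique on [1, 2, 3, 4] has size 4, forcing χ ≥ 4, and the coloring below uses 4 colors, so χ(G) = 4.
A valid 4-coloring: color 1: [1]; color 2: [2]; color 3: [3]; color 4: [4].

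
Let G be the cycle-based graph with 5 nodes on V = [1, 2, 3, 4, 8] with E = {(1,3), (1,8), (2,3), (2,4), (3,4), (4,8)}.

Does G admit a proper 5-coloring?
Yes, G is 5-colorable

A valid 5-coloring: color 1: [3, 8]; color 2: [1, 4]; color 3: [2].
(χ(G) = 3 ≤ 5.)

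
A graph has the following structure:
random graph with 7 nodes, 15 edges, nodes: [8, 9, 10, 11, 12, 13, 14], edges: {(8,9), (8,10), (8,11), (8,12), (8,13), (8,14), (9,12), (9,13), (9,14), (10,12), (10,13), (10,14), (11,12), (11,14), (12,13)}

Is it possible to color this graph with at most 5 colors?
Yes, G is 5-colorable

A valid 5-coloring: color 1: [8]; color 2: [12, 14]; color 3: [9, 10, 11]; color 4: [13].
(χ(G) = 4 ≤ 5.)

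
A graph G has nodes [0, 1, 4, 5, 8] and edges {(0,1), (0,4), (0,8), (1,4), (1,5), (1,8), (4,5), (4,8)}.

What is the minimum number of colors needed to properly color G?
Clique number ω(G) = 4 (lower bound: χ ≥ ω).
The clique on [0, 1, 4, 8] has size 4, forcing χ ≥ 4, and the coloring below uses 4 colors, so χ(G) = 4.
A valid 4-coloring: color 1: [1]; color 2: [4]; color 3: [5, 8]; color 4: [0].

χ(G) = 4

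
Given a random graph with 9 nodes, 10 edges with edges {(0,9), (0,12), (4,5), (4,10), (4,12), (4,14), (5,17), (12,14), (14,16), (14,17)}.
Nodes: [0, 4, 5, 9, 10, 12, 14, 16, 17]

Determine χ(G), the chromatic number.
χ(G) = 3

Clique number ω(G) = 3 (lower bound: χ ≥ ω).
The clique on [4, 12, 14] has size 3, forcing χ ≥ 3, and the coloring below uses 3 colors, so χ(G) = 3.
A valid 3-coloring: color 1: [0, 5, 10, 14]; color 2: [4, 9, 16, 17]; color 3: [12].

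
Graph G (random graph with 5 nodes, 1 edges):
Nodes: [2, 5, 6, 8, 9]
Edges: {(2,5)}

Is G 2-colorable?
A valid 2-coloring: color 1: [2, 6, 8, 9]; color 2: [5].
(χ(G) = 2 ≤ 2.)

Yes, G is 2-colorable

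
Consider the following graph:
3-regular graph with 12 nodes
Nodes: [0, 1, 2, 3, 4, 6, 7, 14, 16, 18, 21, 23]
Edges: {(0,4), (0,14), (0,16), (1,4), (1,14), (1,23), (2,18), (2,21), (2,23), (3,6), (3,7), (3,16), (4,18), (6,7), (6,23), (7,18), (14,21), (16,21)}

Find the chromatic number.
χ(G) = 3

Clique number ω(G) = 3 (lower bound: χ ≥ ω).
The clique on [3, 6, 7] has size 3, forcing χ ≥ 3, and the coloring below uses 3 colors, so χ(G) = 3.
A valid 3-coloring: color 1: [0, 3, 18, 21, 23]; color 2: [2, 4, 7, 14, 16]; color 3: [1, 6].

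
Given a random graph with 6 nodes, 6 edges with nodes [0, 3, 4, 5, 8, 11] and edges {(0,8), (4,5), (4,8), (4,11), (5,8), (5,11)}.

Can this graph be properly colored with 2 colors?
No, G is not 2-colorable

The clique on vertices [4, 5, 8] has size 3 > 2, so it alone needs 3 colors.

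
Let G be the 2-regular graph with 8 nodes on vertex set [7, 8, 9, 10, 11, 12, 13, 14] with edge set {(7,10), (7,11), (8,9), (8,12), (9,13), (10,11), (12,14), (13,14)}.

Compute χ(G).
Clique number ω(G) = 3 (lower bound: χ ≥ ω).
The clique on [7, 10, 11] has size 3, forcing χ ≥ 3, and the coloring below uses 3 colors, so χ(G) = 3.
A valid 3-coloring: color 1: [8, 10, 14]; color 2: [9, 11, 12]; color 3: [7, 13].

χ(G) = 3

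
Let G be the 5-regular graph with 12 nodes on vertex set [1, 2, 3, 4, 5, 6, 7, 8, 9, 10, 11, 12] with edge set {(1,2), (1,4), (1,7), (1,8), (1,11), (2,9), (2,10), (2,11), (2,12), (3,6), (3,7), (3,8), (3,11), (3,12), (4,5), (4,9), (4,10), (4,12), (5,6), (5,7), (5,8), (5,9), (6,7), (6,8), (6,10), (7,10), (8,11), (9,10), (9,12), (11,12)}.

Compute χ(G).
χ(G) = 4

Clique number ω(G) = 3 (lower bound: χ ≥ ω).
Odd cycle [3, 12, 2, 1, 8] needs 3 colors (χ ≥ 3).
Vertex 11 is adjacent to every vertex of [1, 2, 3, 8, 12], which already need 3 colors among themselves, so 11 needs a new color (χ ≥ 4).
The coloring below uses 4 colors, so χ(G) = 4.
A valid 4-coloring: color 1: [1, 3, 9]; color 2: [2, 4, 7, 8]; color 3: [5, 10, 11]; color 4: [6, 12].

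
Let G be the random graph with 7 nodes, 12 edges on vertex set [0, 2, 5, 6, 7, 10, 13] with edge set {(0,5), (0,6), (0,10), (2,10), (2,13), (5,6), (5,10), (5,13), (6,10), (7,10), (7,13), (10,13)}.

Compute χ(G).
χ(G) = 4

Clique number ω(G) = 4 (lower bound: χ ≥ ω).
The clique on [0, 5, 6, 10] has size 4, forcing χ ≥ 4, and the coloring below uses 4 colors, so χ(G) = 4.
A valid 4-coloring: color 1: [10]; color 2: [2, 5, 7]; color 3: [6, 13]; color 4: [0].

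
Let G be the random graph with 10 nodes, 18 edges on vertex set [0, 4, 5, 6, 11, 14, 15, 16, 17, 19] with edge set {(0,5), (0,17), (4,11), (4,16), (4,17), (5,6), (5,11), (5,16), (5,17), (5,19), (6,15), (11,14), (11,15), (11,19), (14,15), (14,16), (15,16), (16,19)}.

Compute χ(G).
χ(G) = 3

Clique number ω(G) = 3 (lower bound: χ ≥ ω).
The clique on [0, 5, 17] has size 3, forcing χ ≥ 3, and the coloring below uses 3 colors, so χ(G) = 3.
A valid 3-coloring: color 1: [4, 5, 15]; color 2: [6, 11, 16, 17]; color 3: [0, 14, 19].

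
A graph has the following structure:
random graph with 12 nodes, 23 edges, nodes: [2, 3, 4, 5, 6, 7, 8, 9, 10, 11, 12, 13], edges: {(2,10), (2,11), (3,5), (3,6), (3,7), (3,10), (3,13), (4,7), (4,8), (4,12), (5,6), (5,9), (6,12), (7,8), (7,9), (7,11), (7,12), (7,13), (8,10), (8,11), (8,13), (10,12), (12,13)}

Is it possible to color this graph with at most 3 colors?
A valid 3-coloring: color 1: [2, 5, 7]; color 2: [3, 8, 9, 12]; color 3: [4, 6, 10, 11, 13].
(χ(G) = 3 ≤ 3.)

Yes, G is 3-colorable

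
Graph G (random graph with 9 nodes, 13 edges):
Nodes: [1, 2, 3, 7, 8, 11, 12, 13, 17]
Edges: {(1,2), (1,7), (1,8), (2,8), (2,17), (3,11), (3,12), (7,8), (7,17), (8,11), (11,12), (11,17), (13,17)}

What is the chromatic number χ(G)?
χ(G) = 3

Clique number ω(G) = 3 (lower bound: χ ≥ ω).
The clique on [3, 11, 12] has size 3, forcing χ ≥ 3, and the coloring below uses 3 colors, so χ(G) = 3.
A valid 3-coloring: color 1: [1, 11, 13]; color 2: [3, 8, 17]; color 3: [2, 7, 12].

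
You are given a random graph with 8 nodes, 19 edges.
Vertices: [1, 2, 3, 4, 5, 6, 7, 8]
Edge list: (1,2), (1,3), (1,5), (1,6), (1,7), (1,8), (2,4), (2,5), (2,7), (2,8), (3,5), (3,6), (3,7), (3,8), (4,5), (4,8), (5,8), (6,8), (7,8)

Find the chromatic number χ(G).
Clique number ω(G) = 4 (lower bound: χ ≥ ω).
The clique on [1, 2, 5, 8] has size 4, forcing χ ≥ 4, and the coloring below uses 4 colors, so χ(G) = 4.
A valid 4-coloring: color 1: [8]; color 2: [1, 4]; color 3: [5, 6, 7]; color 4: [2, 3].

χ(G) = 4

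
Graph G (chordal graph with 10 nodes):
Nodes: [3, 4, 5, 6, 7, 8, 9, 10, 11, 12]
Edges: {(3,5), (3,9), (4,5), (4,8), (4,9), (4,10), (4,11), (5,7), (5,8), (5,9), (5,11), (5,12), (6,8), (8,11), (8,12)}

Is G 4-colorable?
Yes, G is 4-colorable

A valid 4-coloring: color 1: [5, 6, 10]; color 2: [3, 4, 7, 12]; color 3: [8, 9]; color 4: [11].
(χ(G) = 4 ≤ 4.)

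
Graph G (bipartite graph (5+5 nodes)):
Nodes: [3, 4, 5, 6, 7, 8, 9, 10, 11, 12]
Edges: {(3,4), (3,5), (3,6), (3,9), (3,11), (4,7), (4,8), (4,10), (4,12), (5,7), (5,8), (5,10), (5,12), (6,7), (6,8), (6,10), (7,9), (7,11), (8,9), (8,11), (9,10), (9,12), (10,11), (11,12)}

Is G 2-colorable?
A valid 2-coloring: color 1: [3, 7, 8, 10, 12]; color 2: [4, 5, 6, 9, 11].
(χ(G) = 2 ≤ 2.)

Yes, G is 2-colorable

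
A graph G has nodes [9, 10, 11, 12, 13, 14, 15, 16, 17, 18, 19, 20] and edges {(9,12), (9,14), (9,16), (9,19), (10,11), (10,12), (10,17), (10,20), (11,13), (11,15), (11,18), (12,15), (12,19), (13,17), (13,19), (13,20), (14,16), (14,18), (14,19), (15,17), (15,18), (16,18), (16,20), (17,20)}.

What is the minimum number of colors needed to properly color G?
χ(G) = 4

Clique number ω(G) = 3 (lower bound: χ ≥ ω).
Suppose a proper 3-coloring c exists. The clique [9, 12, 19] takes 3 distinct colors; by symmetry let c(9) = 1, c(12) = 2, c(19) = 3.
- Vertex 14: neighbors [9, 19] already have colors [1, 3] ⇒ c(14) = 2.
- Vertex 16: neighbors [9, 14] already have colors [1, 2] ⇒ c(16) = 3.
- Vertex 18: neighbors [14, 16] already have colors [2, 3] ⇒ c(18) = 1.
- Vertex 15: neighbors [18, 12] already have colors [1, 2] ⇒ c(15) = 3.
- Vertex 11: neighbors [18, 15] already have colors [1, 3] ⇒ c(11) = 2.
- Vertex 13: neighbors [11, 19] already have colors [2, 3] ⇒ c(13) = 1.
- Vertex 17: neighbors [13, 15] already have colors [1, 3] ⇒ c(17) = 2.
- Vertex 20: neighbors [13, 17, 16] already have colors [1, 2, 3] — all 3 colors blocked. Contradiction.
The forced assignments end in a contradiction, so G has no proper 3-coloring (χ ≥ 4).
The coloring below uses 4 colors, so χ(G) = 4.
A valid 4-coloring: color 1: [10, 13, 15, 16]; color 2: [9, 17, 18]; color 3: [11, 12, 14, 20]; color 4: [19].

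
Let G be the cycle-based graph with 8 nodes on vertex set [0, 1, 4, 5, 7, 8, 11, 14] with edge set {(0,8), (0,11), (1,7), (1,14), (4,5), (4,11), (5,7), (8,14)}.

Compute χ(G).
χ(G) = 2

Clique number ω(G) = 2 (lower bound: χ ≥ ω).
The graph is bipartite (no odd cycle), so 2 colors suffice: χ(G) = 2.
A valid 2-coloring: color 1: [0, 4, 7, 14]; color 2: [1, 5, 8, 11].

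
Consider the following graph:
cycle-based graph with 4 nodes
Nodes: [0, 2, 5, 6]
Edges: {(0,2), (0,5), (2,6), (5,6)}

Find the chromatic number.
χ(G) = 2

Clique number ω(G) = 2 (lower bound: χ ≥ ω).
The graph is bipartite (no odd cycle), so 2 colors suffice: χ(G) = 2.
A valid 2-coloring: color 1: [2, 5]; color 2: [0, 6].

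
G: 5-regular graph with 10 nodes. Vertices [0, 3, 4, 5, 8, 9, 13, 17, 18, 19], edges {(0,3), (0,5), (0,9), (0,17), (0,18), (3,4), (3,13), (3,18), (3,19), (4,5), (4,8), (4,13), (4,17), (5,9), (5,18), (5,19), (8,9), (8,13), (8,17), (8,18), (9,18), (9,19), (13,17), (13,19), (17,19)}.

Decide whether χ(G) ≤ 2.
The clique on vertices [0, 5, 9, 18] has size 4 > 2, so it alone needs 4 colors.

No, G is not 2-colorable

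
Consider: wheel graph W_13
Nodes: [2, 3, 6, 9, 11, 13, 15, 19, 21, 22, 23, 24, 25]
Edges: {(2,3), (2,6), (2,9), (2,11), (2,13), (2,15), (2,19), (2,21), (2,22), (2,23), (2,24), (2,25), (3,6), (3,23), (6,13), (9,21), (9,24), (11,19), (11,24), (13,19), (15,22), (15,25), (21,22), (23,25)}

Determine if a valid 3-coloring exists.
Yes, G is 3-colorable

A valid 3-coloring: color 1: [2]; color 2: [3, 9, 11, 13, 22, 25]; color 3: [6, 15, 19, 21, 23, 24].
(χ(G) = 3 ≤ 3.)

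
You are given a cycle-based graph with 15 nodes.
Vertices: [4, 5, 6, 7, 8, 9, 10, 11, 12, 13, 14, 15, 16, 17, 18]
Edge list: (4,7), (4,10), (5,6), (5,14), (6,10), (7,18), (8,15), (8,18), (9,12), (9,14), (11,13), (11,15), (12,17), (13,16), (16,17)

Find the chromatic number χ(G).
Clique number ω(G) = 2 (lower bound: χ ≥ ω).
Odd cycle [14, 9, 12, 17, 16, 13, 11, 15, 8, 18, 7, 4, 10, 6, 5] needs 3 colors (χ ≥ 3).
The coloring below uses 3 colors, so χ(G) = 3.
A valid 3-coloring: color 1: [6, 7, 8, 11, 12, 14, 16]; color 2: [4, 5, 9, 13, 15, 17, 18]; color 3: [10].

χ(G) = 3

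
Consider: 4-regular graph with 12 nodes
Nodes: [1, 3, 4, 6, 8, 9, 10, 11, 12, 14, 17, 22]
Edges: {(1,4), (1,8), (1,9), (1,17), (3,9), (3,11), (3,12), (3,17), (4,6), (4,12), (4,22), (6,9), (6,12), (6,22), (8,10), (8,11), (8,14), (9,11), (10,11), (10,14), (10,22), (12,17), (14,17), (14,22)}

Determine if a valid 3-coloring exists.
Suppose a proper 3-coloring c exists. The clique [3, 9, 11] takes 3 distinct colors; by symmetry let c(3) = 1, c(9) = 2, c(11) = 3.
- Vertex 1: neighbors [9] already have colors [2]; try each remaining color.
- Case c(1) = 1:
  - Vertex 8: neighbors [1, 11] already have colors [1, 3] ⇒ c(8) = 2.
  - Vertex 10: neighbors [8, 11] already have colors [2, 3] ⇒ c(10) = 1.
  - Vertex 14: neighbors [10, 8] already have colors [1, 2] ⇒ c(14) = 3.
  - Vertex 22: neighbors [10, 14] already have colors [1, 3] ⇒ c(22) = 2.
  - Vertex 4: neighbors [1, 22] already have colors [1, 2] ⇒ c(4) = 3.
  - Vertex 12: neighbors [3, 4] already have colors [1, 3] ⇒ c(12) = 2.
  - Vertex 17: neighbors [1, 12, 14] already have colors [1, 2, 3] — all 3 colors blocked. Contradiction.
- Case c(1) = 3:
  - Vertex 17: neighbors [3, 1] already have colors [1, 3] ⇒ c(17) = 2.
  - Vertex 12: neighbors [3, 17] already have colors [1, 2] ⇒ c(12) = 3.
  - Vertex 6: neighbors [9, 12] already have colors [2, 3] ⇒ c(6) = 1.
  - Vertex 4: neighbors [6, 1] already have colors [1, 3] ⇒ c(4) = 2.
  - Vertex 22: neighbors [6, 4] already have colors [1, 2] ⇒ c(22) = 3.
  - Vertex 14: neighbors [17, 22] already have colors [2, 3] ⇒ c(14) = 1.
  - Vertex 8: neighbors [14, 1] already have colors [1, 3] ⇒ c(8) = 2.
  - Vertex 10: neighbors [14, 8, 11] already have colors [1, 2, 3] — all 3 colors blocked. Contradiction.
Every case ends in a contradiction, so G has no proper 3-coloring (χ ≥ 4).

No, G is not 3-colorable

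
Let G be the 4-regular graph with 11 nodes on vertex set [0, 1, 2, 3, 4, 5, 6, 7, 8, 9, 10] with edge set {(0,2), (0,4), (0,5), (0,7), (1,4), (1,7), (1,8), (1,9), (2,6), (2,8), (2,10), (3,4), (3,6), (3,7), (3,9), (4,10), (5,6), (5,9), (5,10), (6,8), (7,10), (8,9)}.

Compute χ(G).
Clique number ω(G) = 3 (lower bound: χ ≥ ω).
The clique on [1, 8, 9] has size 3, forcing χ ≥ 3, and the coloring below uses 3 colors, so χ(G) = 3.
A valid 3-coloring: color 1: [0, 1, 6, 10]; color 2: [2, 4, 7, 9]; color 3: [3, 5, 8].

χ(G) = 3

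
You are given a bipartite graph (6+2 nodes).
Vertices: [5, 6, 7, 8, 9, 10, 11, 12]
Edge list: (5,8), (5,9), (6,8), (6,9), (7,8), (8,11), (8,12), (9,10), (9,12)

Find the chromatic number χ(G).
Clique number ω(G) = 2 (lower bound: χ ≥ ω).
The graph is bipartite (no odd cycle), so 2 colors suffice: χ(G) = 2.
A valid 2-coloring: color 1: [8, 9]; color 2: [5, 6, 7, 10, 11, 12].

χ(G) = 2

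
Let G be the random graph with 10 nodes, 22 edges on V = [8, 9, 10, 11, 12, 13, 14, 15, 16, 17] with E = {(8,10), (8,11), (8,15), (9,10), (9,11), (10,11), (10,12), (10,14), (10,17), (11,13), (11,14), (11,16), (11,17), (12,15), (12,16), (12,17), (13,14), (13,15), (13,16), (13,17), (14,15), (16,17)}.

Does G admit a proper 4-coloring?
Yes, G is 4-colorable

A valid 4-coloring: color 1: [11, 12]; color 2: [10, 13]; color 3: [9, 15, 17]; color 4: [8, 14, 16].
(χ(G) = 4 ≤ 4.)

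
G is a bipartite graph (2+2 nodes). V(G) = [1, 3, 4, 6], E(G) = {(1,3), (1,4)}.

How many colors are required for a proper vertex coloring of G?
Clique number ω(G) = 2 (lower bound: χ ≥ ω).
The graph is bipartite (no odd cycle), so 2 colors suffice: χ(G) = 2.
A valid 2-coloring: color 1: [1, 6]; color 2: [3, 4].

χ(G) = 2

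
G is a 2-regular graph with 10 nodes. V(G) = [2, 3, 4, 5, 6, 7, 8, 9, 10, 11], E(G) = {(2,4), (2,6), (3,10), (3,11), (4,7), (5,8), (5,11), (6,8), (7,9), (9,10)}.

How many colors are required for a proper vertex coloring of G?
χ(G) = 2

Clique number ω(G) = 2 (lower bound: χ ≥ ω).
The graph is bipartite (no odd cycle), so 2 colors suffice: χ(G) = 2.
A valid 2-coloring: color 1: [2, 7, 8, 10, 11]; color 2: [3, 4, 5, 6, 9].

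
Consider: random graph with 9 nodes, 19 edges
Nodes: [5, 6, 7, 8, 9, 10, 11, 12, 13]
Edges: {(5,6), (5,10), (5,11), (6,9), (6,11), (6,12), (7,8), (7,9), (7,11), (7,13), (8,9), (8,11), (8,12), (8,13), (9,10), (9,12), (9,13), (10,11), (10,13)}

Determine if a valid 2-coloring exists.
No, G is not 2-colorable

The clique on vertices [7, 8, 9, 13] has size 4 > 2, so it alone needs 4 colors.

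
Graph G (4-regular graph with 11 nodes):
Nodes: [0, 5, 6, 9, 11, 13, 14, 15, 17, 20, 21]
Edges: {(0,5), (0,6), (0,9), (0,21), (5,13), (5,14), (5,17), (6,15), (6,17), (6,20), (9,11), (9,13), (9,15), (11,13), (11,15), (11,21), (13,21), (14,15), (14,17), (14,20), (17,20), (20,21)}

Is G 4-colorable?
A valid 4-coloring: color 1: [6, 13, 14]; color 2: [5, 11, 20]; color 3: [9, 17, 21]; color 4: [0, 15].
(χ(G) = 3 ≤ 4.)

Yes, G is 4-colorable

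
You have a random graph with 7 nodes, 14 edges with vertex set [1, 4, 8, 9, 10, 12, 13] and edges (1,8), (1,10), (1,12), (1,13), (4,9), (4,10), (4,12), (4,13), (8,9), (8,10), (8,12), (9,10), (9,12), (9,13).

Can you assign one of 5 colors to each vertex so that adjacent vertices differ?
A valid 5-coloring: color 1: [1, 9]; color 2: [4, 8]; color 3: [10, 12, 13].
(χ(G) = 3 ≤ 5.)

Yes, G is 5-colorable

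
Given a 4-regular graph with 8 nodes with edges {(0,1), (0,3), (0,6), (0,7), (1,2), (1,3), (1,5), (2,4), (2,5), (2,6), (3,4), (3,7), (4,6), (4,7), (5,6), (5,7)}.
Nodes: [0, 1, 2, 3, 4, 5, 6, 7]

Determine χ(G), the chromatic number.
χ(G) = 3

Clique number ω(G) = 3 (lower bound: χ ≥ ω).
The clique on [0, 1, 3] has size 3, forcing χ ≥ 3, and the coloring below uses 3 colors, so χ(G) = 3.
A valid 3-coloring: color 1: [2, 3]; color 2: [1, 6, 7]; color 3: [0, 4, 5].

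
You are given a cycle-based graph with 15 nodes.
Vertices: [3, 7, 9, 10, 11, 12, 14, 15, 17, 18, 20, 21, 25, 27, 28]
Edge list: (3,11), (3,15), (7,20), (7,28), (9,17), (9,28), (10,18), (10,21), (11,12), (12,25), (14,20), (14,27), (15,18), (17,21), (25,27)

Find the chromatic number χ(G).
χ(G) = 3

Clique number ω(G) = 2 (lower bound: χ ≥ ω).
Odd cycle [15, 3, 11, 12, 25, 27, 14, 20, 7, 28, 9, 17, 21, 10, 18] needs 3 colors (χ ≥ 3).
The coloring below uses 3 colors, so χ(G) = 3.
A valid 3-coloring: color 1: [7, 9, 10, 11, 14, 15, 25]; color 2: [3, 12, 17, 18, 20, 27, 28]; color 3: [21].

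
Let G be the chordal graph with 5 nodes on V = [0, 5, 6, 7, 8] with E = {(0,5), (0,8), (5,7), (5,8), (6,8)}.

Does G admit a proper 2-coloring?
The clique on vertices [0, 5, 8] has size 3 > 2, so it alone needs 3 colors.

No, G is not 2-colorable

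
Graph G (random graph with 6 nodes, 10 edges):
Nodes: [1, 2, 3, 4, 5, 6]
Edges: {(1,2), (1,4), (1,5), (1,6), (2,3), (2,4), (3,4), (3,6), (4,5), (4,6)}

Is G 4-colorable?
A valid 4-coloring: color 1: [4]; color 2: [1, 3]; color 3: [2, 5, 6].
(χ(G) = 3 ≤ 4.)

Yes, G is 4-colorable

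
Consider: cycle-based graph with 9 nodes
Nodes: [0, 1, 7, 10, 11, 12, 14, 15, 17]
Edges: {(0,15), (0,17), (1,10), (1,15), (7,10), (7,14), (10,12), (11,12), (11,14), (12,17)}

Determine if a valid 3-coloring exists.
Yes, G is 3-colorable

A valid 3-coloring: color 1: [0, 1, 12, 14]; color 2: [10, 11, 15, 17]; color 3: [7].
(χ(G) = 3 ≤ 3.)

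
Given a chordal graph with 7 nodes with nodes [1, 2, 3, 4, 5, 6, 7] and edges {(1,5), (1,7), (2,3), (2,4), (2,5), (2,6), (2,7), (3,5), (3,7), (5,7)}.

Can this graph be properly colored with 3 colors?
No, G is not 3-colorable

The clique on vertices [2, 3, 5, 7] has size 4 > 3, so it alone needs 4 colors.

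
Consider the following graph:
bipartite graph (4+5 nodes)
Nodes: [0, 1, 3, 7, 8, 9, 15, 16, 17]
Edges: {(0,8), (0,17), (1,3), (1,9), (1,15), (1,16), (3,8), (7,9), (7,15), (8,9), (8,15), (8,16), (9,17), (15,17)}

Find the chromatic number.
χ(G) = 2

Clique number ω(G) = 2 (lower bound: χ ≥ ω).
The graph is bipartite (no odd cycle), so 2 colors suffice: χ(G) = 2.
A valid 2-coloring: color 1: [1, 7, 8, 17]; color 2: [0, 3, 9, 15, 16].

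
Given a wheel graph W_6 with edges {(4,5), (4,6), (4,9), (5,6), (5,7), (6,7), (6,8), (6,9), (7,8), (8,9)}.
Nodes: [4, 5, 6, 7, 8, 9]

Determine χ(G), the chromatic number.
χ(G) = 4

Clique number ω(G) = 3 (lower bound: χ ≥ ω).
Odd cycle [4, 9, 8, 7, 5] needs 3 colors (χ ≥ 3).
Vertex 6 is adjacent to every vertex of [4, 5, 7, 8, 9], which already need 3 colors among themselves, so 6 needs a new color (χ ≥ 4).
The coloring below uses 4 colors, so χ(G) = 4.
A valid 4-coloring: color 1: [6]; color 2: [4, 7]; color 3: [5, 9]; color 4: [8].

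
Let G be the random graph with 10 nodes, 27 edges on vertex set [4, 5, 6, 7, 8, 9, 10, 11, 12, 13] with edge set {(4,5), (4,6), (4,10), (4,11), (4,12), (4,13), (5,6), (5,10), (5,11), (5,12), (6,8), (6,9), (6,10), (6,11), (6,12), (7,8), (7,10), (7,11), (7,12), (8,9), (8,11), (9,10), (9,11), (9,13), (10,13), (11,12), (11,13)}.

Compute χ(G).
χ(G) = 5

Clique number ω(G) = 5 (lower bound: χ ≥ ω).
The clique on [4, 5, 6, 11, 12] has size 5, forcing χ ≥ 5, and the coloring below uses 5 colors, so χ(G) = 5.
A valid 5-coloring: color 1: [10, 11]; color 2: [6, 7, 13]; color 3: [4, 8]; color 4: [9, 12]; color 5: [5].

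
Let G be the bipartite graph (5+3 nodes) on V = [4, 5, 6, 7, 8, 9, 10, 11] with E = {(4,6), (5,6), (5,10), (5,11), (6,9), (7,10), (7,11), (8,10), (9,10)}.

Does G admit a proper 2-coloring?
A valid 2-coloring: color 1: [6, 10, 11]; color 2: [4, 5, 7, 8, 9].
(χ(G) = 2 ≤ 2.)

Yes, G is 2-colorable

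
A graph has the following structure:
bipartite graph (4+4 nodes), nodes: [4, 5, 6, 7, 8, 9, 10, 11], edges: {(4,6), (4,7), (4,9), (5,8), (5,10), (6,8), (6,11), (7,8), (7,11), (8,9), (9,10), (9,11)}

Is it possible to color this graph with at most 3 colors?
A valid 3-coloring: color 1: [4, 8, 10, 11]; color 2: [5, 6, 7, 9].
(χ(G) = 2 ≤ 3.)

Yes, G is 3-colorable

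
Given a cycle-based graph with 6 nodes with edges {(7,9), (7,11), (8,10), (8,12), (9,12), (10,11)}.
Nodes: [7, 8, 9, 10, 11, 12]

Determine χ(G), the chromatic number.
χ(G) = 2

Clique number ω(G) = 2 (lower bound: χ ≥ ω).
The graph is bipartite (no odd cycle), so 2 colors suffice: χ(G) = 2.
A valid 2-coloring: color 1: [8, 9, 11]; color 2: [7, 10, 12].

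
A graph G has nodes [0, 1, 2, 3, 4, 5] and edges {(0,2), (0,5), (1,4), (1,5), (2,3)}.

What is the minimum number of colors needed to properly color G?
Clique number ω(G) = 2 (lower bound: χ ≥ ω).
The graph is bipartite (no odd cycle), so 2 colors suffice: χ(G) = 2.
A valid 2-coloring: color 1: [2, 4, 5]; color 2: [0, 1, 3].

χ(G) = 2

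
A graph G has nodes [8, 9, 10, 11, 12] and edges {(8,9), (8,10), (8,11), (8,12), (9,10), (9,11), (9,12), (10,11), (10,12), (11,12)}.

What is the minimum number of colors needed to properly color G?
Clique number ω(G) = 5 (lower bound: χ ≥ ω).
The clique on [8, 9, 10, 11, 12] has size 5, forcing χ ≥ 5, and the coloring below uses 5 colors, so χ(G) = 5.
A valid 5-coloring: color 1: [12]; color 2: [9]; color 3: [8]; color 4: [11]; color 5: [10].

χ(G) = 5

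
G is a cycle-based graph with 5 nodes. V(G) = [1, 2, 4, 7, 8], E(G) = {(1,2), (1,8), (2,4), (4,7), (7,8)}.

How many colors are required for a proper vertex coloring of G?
Clique number ω(G) = 2 (lower bound: χ ≥ ω).
Odd cycle [2, 1, 8, 7, 4] needs 3 colors (χ ≥ 3).
The coloring below uses 3 colors, so χ(G) = 3.
A valid 3-coloring: color 1: [2, 7]; color 2: [1, 4]; color 3: [8].

χ(G) = 3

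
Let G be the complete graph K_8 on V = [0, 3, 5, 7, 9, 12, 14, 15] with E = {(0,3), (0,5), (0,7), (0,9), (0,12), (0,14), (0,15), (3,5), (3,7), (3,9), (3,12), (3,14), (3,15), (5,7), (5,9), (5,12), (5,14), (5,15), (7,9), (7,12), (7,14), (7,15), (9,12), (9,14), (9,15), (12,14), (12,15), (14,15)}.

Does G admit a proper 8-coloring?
A valid 8-coloring: color 1: [15]; color 2: [12]; color 3: [0]; color 4: [3]; color 5: [5]; color 6: [7]; color 7: [9]; color 8: [14].
(χ(G) = 8 ≤ 8.)

Yes, G is 8-colorable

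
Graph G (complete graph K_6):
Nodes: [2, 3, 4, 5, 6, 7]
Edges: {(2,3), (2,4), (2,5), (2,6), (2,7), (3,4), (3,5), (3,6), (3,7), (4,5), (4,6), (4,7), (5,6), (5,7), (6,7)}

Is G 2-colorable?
The clique on vertices [2, 3, 4, 5, 6, 7] has size 6 > 2, so it alone needs 6 colors.

No, G is not 2-colorable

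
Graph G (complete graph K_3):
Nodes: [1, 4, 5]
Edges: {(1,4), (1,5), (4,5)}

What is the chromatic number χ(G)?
χ(G) = 3

Clique number ω(G) = 3 (lower bound: χ ≥ ω).
The clique on [1, 4, 5] has size 3, forcing χ ≥ 3, and the coloring below uses 3 colors, so χ(G) = 3.
A valid 3-coloring: color 1: [5]; color 2: [4]; color 3: [1].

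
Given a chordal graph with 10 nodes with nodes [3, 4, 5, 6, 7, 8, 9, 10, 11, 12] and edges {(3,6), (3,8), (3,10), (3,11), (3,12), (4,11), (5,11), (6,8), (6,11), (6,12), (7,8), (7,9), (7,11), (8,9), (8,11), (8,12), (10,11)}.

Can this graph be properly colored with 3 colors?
No, G is not 3-colorable

The clique on vertices [3, 6, 8, 11] has size 4 > 3, so it alone needs 4 colors.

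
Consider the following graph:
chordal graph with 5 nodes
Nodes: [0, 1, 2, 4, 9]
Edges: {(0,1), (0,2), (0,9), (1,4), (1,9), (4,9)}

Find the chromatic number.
Clique number ω(G) = 3 (lower bound: χ ≥ ω).
The clique on [0, 1, 9] has size 3, forcing χ ≥ 3, and the coloring below uses 3 colors, so χ(G) = 3.
A valid 3-coloring: color 1: [0, 4]; color 2: [1, 2]; color 3: [9].

χ(G) = 3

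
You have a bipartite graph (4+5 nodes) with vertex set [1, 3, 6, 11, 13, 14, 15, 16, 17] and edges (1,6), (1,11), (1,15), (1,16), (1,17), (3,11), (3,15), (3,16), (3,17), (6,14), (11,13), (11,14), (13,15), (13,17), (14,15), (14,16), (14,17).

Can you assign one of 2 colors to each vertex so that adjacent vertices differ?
A valid 2-coloring: color 1: [1, 3, 13, 14]; color 2: [6, 11, 15, 16, 17].
(χ(G) = 2 ≤ 2.)

Yes, G is 2-colorable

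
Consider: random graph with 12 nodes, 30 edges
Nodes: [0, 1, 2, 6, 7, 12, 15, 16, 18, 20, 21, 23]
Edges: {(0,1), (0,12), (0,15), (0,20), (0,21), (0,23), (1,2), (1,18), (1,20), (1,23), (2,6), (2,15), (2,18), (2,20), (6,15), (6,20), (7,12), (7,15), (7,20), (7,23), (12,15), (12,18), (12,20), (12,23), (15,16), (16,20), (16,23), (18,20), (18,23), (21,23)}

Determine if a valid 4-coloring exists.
Yes, G is 4-colorable

A valid 4-coloring: color 1: [15, 20, 23]; color 2: [0, 2, 7, 16]; color 3: [1, 6, 12, 21]; color 4: [18].
(χ(G) = 4 ≤ 4.)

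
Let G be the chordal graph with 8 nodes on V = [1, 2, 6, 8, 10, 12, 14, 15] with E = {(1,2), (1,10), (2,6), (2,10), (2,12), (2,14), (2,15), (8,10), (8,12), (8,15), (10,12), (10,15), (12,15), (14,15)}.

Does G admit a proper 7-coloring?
A valid 7-coloring: color 1: [2, 8]; color 2: [6, 10, 14]; color 3: [1, 15]; color 4: [12].
(χ(G) = 4 ≤ 7.)

Yes, G is 7-colorable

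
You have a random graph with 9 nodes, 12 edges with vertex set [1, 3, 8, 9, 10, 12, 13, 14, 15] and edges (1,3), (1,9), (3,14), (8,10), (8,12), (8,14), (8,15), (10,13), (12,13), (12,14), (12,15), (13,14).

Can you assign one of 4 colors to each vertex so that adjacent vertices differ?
Yes, G is 4-colorable

A valid 4-coloring: color 1: [3, 9, 10, 12]; color 2: [1, 8, 13]; color 3: [14, 15].
(χ(G) = 3 ≤ 4.)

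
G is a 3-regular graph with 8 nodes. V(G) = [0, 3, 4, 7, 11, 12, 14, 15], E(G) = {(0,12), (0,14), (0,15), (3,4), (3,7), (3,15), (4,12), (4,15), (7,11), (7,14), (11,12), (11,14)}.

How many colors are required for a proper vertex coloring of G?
Clique number ω(G) = 3 (lower bound: χ ≥ ω).
The clique on [3, 4, 15] has size 3, forcing χ ≥ 3, and the coloring below uses 3 colors, so χ(G) = 3.
A valid 3-coloring: color 1: [7, 12, 15]; color 2: [3, 14]; color 3: [0, 4, 11].

χ(G) = 3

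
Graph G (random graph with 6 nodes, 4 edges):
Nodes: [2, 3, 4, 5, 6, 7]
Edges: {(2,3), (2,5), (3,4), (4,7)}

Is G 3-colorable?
Yes, G is 3-colorable

A valid 3-coloring: color 1: [3, 5, 6, 7]; color 2: [2, 4].
(χ(G) = 2 ≤ 3.)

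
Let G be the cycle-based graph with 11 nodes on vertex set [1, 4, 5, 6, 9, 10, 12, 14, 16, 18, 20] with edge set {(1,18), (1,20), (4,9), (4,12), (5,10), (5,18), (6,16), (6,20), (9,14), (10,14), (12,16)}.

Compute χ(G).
χ(G) = 3

Clique number ω(G) = 2 (lower bound: χ ≥ ω).
Odd cycle [5, 10, 14, 9, 4, 12, 16, 6, 20, 1, 18] needs 3 colors (χ ≥ 3).
The coloring below uses 3 colors, so χ(G) = 3.
A valid 3-coloring: color 1: [1, 4, 5, 14, 16]; color 2: [6, 9, 10, 12, 18]; color 3: [20].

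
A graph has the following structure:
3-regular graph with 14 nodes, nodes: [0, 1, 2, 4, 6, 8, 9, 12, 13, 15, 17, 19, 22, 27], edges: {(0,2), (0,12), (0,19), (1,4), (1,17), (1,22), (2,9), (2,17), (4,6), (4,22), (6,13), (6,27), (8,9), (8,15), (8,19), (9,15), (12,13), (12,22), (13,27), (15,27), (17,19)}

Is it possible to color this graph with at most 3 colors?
Yes, G is 3-colorable

A valid 3-coloring: color 1: [2, 4, 8, 12, 27]; color 2: [0, 9, 13, 17, 22]; color 3: [1, 6, 15, 19].
(χ(G) = 3 ≤ 3.)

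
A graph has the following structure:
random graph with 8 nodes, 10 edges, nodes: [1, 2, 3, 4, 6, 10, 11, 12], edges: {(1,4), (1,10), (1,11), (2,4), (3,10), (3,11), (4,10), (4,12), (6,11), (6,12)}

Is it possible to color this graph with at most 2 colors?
No, G is not 2-colorable

The clique on vertices [1, 4, 10] has size 3 > 2, so it alone needs 3 colors.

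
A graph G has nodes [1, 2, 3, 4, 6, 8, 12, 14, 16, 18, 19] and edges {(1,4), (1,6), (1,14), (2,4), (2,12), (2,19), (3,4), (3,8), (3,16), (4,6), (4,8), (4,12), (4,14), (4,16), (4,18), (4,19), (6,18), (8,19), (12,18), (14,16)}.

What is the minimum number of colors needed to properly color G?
χ(G) = 3

Clique number ω(G) = 3 (lower bound: χ ≥ ω).
The clique on [1, 4, 6] has size 3, forcing χ ≥ 3, and the coloring below uses 3 colors, so χ(G) = 3.
A valid 3-coloring: color 1: [4]; color 2: [3, 6, 12, 14, 19]; color 3: [1, 2, 8, 16, 18].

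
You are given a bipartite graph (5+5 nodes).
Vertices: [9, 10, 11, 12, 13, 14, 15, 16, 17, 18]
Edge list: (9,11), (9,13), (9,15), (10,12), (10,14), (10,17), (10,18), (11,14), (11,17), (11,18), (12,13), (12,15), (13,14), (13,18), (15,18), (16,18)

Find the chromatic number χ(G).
Clique number ω(G) = 2 (lower bound: χ ≥ ω).
The graph is bipartite (no odd cycle), so 2 colors suffice: χ(G) = 2.
A valid 2-coloring: color 1: [9, 12, 14, 17, 18]; color 2: [10, 11, 13, 15, 16].

χ(G) = 2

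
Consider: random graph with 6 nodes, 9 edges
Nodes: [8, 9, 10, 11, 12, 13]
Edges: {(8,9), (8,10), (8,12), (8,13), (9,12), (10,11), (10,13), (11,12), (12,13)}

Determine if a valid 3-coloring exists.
Yes, G is 3-colorable

A valid 3-coloring: color 1: [8, 11]; color 2: [10, 12]; color 3: [9, 13].
(χ(G) = 3 ≤ 3.)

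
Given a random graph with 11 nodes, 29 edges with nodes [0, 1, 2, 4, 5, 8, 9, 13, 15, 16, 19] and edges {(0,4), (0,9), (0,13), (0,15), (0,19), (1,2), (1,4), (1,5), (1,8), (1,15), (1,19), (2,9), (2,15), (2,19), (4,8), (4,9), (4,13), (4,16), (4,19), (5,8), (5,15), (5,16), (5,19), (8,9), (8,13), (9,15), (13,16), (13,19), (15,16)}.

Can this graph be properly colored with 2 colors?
The clique on vertices [0, 4, 13, 19] has size 4 > 2, so it alone needs 4 colors.

No, G is not 2-colorable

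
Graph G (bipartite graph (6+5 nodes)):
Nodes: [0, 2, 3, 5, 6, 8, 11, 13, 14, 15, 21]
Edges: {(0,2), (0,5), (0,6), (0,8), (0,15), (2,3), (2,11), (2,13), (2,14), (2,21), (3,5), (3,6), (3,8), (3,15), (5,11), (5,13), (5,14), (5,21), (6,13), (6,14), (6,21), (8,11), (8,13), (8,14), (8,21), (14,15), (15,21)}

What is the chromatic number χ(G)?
χ(G) = 2

Clique number ω(G) = 2 (lower bound: χ ≥ ω).
The graph is bipartite (no odd cycle), so 2 colors suffice: χ(G) = 2.
A valid 2-coloring: color 1: [2, 5, 6, 8, 15]; color 2: [0, 3, 11, 13, 14, 21].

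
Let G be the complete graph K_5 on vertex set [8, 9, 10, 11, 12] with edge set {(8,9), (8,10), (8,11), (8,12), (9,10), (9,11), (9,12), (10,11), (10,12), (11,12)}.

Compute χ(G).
χ(G) = 5

Clique number ω(G) = 5 (lower bound: χ ≥ ω).
The clique on [8, 9, 10, 11, 12] has size 5, forcing χ ≥ 5, and the coloring below uses 5 colors, so χ(G) = 5.
A valid 5-coloring: color 1: [10]; color 2: [11]; color 3: [12]; color 4: [8]; color 5: [9].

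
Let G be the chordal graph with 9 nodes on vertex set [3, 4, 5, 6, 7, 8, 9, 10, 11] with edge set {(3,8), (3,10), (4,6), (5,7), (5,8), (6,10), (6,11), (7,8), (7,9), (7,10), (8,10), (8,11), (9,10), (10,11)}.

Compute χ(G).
χ(G) = 3

Clique number ω(G) = 3 (lower bound: χ ≥ ω).
The clique on [3, 8, 10] has size 3, forcing χ ≥ 3, and the coloring below uses 3 colors, so χ(G) = 3.
A valid 3-coloring: color 1: [4, 5, 10]; color 2: [6, 8, 9]; color 3: [3, 7, 11].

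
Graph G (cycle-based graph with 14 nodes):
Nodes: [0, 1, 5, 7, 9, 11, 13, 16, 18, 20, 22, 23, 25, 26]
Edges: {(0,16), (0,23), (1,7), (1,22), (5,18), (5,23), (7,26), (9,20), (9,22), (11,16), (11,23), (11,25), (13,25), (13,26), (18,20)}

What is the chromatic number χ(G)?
Clique number ω(G) = 2 (lower bound: χ ≥ ω).
The graph is bipartite (no odd cycle), so 2 colors suffice: χ(G) = 2.
A valid 2-coloring: color 1: [1, 9, 16, 18, 23, 25, 26]; color 2: [0, 5, 7, 11, 13, 20, 22].

χ(G) = 2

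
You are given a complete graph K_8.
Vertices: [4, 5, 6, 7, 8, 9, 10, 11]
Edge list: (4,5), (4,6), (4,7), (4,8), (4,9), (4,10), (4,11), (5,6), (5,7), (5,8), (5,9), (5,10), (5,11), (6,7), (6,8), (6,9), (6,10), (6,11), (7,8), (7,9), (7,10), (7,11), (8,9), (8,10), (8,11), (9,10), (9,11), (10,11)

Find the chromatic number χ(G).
χ(G) = 8

Clique number ω(G) = 8 (lower bound: χ ≥ ω).
The clique on [4, 5, 6, 7, 8, 9, 10, 11] has size 8, forcing χ ≥ 8, and the coloring below uses 8 colors, so χ(G) = 8.
A valid 8-coloring: color 1: [4]; color 2: [11]; color 3: [8]; color 4: [7]; color 5: [10]; color 6: [6]; color 7: [9]; color 8: [5].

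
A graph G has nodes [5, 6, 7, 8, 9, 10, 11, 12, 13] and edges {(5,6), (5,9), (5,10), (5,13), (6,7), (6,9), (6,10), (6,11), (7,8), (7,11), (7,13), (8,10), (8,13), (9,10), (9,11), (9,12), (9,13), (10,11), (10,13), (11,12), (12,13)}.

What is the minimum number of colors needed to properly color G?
χ(G) = 4

Clique number ω(G) = 4 (lower bound: χ ≥ ω).
The clique on [6, 9, 10, 11] has size 4, forcing χ ≥ 4, and the coloring below uses 4 colors, so χ(G) = 4.
A valid 4-coloring: color 1: [7, 9]; color 2: [6, 13]; color 3: [10, 12]; color 4: [5, 8, 11].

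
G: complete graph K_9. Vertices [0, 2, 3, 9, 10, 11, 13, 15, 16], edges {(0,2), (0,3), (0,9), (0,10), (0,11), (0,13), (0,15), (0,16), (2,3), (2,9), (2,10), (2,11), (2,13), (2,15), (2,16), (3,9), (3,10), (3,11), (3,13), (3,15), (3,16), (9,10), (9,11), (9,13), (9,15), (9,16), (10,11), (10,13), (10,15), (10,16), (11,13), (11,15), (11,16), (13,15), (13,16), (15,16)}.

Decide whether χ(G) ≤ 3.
No, G is not 3-colorable

The clique on vertices [0, 2, 3, 9, 10, 11, 13, 15, 16] has size 9 > 3, so it alone needs 9 colors.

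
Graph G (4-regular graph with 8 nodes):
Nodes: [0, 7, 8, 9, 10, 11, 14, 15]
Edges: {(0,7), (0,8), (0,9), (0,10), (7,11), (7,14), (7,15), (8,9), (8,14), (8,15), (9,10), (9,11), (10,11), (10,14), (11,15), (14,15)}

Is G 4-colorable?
A valid 4-coloring: color 1: [7, 8, 10]; color 2: [0, 11, 14]; color 3: [9, 15].
(χ(G) = 3 ≤ 4.)

Yes, G is 4-colorable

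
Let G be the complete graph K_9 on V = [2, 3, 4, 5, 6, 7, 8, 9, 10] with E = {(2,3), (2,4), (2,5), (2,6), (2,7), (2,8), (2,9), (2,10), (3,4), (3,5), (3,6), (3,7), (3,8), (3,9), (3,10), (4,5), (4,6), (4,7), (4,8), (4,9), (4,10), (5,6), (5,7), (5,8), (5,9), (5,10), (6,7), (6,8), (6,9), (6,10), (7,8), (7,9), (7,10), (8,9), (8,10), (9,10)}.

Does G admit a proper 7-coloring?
The clique on vertices [2, 3, 4, 5, 6, 7, 8, 9, 10] has size 9 > 7, so it alone needs 9 colors.

No, G is not 7-colorable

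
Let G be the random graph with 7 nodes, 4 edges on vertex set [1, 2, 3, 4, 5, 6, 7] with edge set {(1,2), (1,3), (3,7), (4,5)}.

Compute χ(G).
χ(G) = 2

Clique number ω(G) = 2 (lower bound: χ ≥ ω).
The graph is bipartite (no odd cycle), so 2 colors suffice: χ(G) = 2.
A valid 2-coloring: color 1: [2, 3, 4, 6]; color 2: [1, 5, 7].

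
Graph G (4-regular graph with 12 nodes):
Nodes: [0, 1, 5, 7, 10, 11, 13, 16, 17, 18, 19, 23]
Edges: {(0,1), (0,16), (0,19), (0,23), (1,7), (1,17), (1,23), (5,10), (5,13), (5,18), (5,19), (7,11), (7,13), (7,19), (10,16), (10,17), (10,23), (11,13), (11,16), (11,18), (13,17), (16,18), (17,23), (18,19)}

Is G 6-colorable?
A valid 6-coloring: color 1: [1, 10, 11, 19]; color 2: [5, 7, 16, 23]; color 3: [0, 13, 18]; color 4: [17].
(χ(G) = 4 ≤ 6.)

Yes, G is 6-colorable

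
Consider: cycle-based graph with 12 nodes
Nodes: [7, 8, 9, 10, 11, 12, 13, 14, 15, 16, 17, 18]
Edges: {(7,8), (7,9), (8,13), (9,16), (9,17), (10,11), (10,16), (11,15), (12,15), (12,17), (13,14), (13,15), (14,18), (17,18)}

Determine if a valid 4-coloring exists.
Yes, G is 4-colorable

A valid 4-coloring: color 1: [9, 11, 12, 13, 18]; color 2: [7, 10, 14, 15, 17]; color 3: [8, 16].
(χ(G) = 3 ≤ 4.)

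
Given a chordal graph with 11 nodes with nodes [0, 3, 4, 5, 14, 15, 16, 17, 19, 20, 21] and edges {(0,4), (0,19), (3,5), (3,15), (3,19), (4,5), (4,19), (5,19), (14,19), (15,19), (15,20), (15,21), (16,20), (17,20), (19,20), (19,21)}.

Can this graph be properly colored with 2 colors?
No, G is not 2-colorable

The clique on vertices [0, 4, 19] has size 3 > 2, so it alone needs 3 colors.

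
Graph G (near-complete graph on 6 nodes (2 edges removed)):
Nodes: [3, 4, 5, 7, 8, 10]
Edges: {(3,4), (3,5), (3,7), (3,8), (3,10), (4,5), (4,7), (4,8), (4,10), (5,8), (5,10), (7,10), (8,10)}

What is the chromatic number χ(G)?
χ(G) = 5

Clique number ω(G) = 5 (lower bound: χ ≥ ω).
The clique on [3, 4, 5, 8, 10] has size 5, forcing χ ≥ 5, and the coloring below uses 5 colors, so χ(G) = 5.
A valid 5-coloring: color 1: [10]; color 2: [3]; color 3: [4]; color 4: [5, 7]; color 5: [8].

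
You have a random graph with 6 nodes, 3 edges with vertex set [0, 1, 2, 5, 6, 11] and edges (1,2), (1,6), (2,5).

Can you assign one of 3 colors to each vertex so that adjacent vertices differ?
Yes, G is 3-colorable

A valid 3-coloring: color 1: [0, 2, 6, 11]; color 2: [1, 5].
(χ(G) = 2 ≤ 3.)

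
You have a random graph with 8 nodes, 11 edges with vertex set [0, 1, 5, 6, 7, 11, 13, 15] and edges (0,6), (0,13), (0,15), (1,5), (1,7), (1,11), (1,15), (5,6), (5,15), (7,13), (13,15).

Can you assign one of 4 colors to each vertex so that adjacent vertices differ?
Yes, G is 4-colorable

A valid 4-coloring: color 1: [6, 7, 11, 15]; color 2: [1, 13]; color 3: [0, 5].
(χ(G) = 3 ≤ 4.)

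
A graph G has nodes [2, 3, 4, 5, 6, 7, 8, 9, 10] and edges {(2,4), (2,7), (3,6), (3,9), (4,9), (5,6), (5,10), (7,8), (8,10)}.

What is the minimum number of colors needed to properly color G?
Clique number ω(G) = 2 (lower bound: χ ≥ ω).
Odd cycle [3, 6, 5, 10, 8, 7, 2, 4, 9] needs 3 colors (χ ≥ 3).
The coloring below uses 3 colors, so χ(G) = 3.
A valid 3-coloring: color 1: [4, 6, 7, 10]; color 2: [2, 5, 8, 9]; color 3: [3].

χ(G) = 3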